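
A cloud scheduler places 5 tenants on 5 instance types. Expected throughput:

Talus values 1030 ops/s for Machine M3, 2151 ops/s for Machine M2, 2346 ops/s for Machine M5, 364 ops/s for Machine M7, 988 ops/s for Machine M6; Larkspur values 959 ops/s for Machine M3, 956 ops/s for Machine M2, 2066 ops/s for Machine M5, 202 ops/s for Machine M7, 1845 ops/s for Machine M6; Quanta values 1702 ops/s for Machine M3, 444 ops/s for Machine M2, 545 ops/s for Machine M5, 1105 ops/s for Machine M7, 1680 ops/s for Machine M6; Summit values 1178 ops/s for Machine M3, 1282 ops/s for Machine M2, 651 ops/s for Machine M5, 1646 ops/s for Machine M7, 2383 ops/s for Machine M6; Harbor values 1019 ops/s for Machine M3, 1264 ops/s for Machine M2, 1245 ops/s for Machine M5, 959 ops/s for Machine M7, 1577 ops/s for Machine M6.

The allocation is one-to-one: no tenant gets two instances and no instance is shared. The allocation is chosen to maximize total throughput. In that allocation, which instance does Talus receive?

Optimal: Talus→Machine M2 (2151 ops/s), Larkspur→Machine M5 (2066 ops/s), Quanta→Machine M3 (1702 ops/s), Summit→Machine M6 (2383 ops/s), Harbor→Machine M7 (959 ops/s) — total 2151+2066+1702+2383+959 = 9261 ops/s.
Row-greedy (each tenant in turn takes its best remaining instance) gives 8803 ops/s, worse by 458.
Checked against all permutations: 9261 ops/s is optimal.
Talus's own top instance is Machine M5 (2346 ops/s), but forcing Talus→Machine M5 and reassigning the rest optimally gives only 8803 ops/s — worse by 458.

Talus receives Machine M2.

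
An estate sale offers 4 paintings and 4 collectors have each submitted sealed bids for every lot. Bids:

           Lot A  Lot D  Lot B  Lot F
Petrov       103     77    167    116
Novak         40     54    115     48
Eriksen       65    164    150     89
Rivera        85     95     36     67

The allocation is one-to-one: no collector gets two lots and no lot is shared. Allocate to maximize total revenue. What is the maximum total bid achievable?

Maximum total: $480

This is a one-to-one assignment (maximum-weight bipartite matching).
Optimal: Petrov→Lot F ($116), Novak→Lot B ($115), Eriksen→Lot D ($164), Rivera→Lot A ($85) — total 116+115+164+85 = $480.
Swapping Eriksen↔Novak (Eriksen→Lot B $150, Novak→Lot D $54) loses 75.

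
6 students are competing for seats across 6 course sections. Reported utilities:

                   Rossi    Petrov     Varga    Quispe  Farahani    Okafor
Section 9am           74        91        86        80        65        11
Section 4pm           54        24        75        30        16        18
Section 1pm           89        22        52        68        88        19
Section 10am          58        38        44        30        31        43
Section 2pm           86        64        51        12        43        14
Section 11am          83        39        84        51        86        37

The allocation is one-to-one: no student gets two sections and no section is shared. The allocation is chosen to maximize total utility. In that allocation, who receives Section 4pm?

Optimal: Rossi→Section 2pm (86 points), Petrov→Section 9am (91 points), Varga→Section 4pm (75 points), Quispe→Section 1pm (68 points), Farahani→Section 11am (86 points), Okafor→Section 10am (43 points) — total 86+91+75+68+86+43 = 449 points.
Row-greedy (each student in turn takes its best remaining section) gives 380 points, worse by 69.
Next-best assignment: Rossi→Section 1pm, Petrov→Section 2pm, Varga→Section 4pm, Quispe→Section 9am, Farahani→Section 11am, Okafor→Section 10am = 437 points.
Every other assignment is strictly worse.
Varga's own top section is Section 9am (86 points), but forcing Varga→Section 9am and reassigning the rest optimally gives only 401 points — worse by 48.

Varga receives Section 4pm.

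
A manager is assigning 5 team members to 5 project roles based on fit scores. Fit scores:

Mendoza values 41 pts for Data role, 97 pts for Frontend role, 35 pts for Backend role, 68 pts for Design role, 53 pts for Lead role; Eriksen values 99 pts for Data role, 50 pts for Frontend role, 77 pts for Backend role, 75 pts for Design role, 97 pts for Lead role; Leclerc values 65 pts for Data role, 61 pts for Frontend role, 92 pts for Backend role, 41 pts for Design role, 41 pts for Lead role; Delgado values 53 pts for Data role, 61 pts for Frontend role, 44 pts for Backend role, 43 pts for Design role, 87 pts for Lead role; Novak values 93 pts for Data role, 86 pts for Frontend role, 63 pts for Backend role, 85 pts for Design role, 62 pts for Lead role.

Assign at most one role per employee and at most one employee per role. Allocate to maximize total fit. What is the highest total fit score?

Max total: 460 pts

Optimal: Mendoza→Frontend role (97 pts), Eriksen→Data role (99 pts), Leclerc→Backend role (92 pts), Delgado→Lead role (87 pts), Novak→Design role (85 pts) — total 97+99+92+87+85 = 460 pts.
Next-best assignment: Mendoza→Frontend role, Eriksen→Design role, Leclerc→Backend role, Delgado→Lead role, Novak→Data role = 444 pts.
No other one-to-one assignment exceeds 460 pts.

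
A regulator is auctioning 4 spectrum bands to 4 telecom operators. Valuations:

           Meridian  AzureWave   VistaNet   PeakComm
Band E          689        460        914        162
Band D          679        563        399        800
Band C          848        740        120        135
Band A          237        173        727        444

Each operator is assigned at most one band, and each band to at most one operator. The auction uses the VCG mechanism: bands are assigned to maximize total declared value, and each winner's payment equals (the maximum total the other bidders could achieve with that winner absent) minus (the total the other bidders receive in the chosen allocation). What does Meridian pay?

Meridian pays $187M.

Efficient allocation: Meridian→Band E ($689M), AzureWave→Band C ($740M), VistaNet→Band A ($727M), PeakComm→Band D ($800M); total welfare W = $2956M.
Meridian receives Band E at value $689M, so the others get W − 689 = $2267M.
Without Meridian: best allocation of the remaining 3 bidders over all 4 bands is AzureWave→Band C ($740M), VistaNet→Band E ($914M), PeakComm→Band D ($800M), total $2454M.
VCG payment = (others' best without Meridian) − (others' welfare with Meridian) = 2454 − 2267 = $187M.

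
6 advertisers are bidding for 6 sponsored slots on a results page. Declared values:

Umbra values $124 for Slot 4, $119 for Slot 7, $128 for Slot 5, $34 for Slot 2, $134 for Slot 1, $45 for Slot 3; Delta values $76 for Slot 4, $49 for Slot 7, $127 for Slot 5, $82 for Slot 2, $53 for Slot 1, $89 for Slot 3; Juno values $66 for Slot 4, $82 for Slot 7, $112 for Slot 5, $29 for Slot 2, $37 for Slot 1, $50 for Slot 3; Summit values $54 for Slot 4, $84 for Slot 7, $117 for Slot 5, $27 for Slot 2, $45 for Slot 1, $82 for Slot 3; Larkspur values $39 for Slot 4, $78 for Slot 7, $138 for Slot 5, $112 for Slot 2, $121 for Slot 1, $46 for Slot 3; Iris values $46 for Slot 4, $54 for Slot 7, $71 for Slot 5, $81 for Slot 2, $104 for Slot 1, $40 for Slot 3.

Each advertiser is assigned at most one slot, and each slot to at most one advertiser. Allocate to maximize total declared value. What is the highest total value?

Maximum total: $631

Optimal: Umbra→Slot 4 ($124), Delta→Slot 5 ($127), Juno→Slot 7 ($82), Summit→Slot 3 ($82), Larkspur→Slot 2 ($112), Iris→Slot 1 ($104) — total 124+127+82+82+112+104 = $631.
Row-greedy (each advertiser in turn takes its best remaining slot) gives $583, worse by 48.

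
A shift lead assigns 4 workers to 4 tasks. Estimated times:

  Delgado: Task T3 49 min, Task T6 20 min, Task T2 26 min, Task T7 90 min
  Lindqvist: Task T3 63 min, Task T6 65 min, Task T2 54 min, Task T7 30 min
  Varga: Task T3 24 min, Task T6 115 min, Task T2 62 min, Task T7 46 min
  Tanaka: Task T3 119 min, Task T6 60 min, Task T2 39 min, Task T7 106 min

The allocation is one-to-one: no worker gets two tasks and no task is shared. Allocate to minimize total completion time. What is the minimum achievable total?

Optimal: Delgado→Task T6 (20 min), Lindqvist→Task T7 (30 min), Varga→Task T3 (24 min), Tanaka→Task T2 (39 min) — total 20+30+24+39 = 113 min.
Every other assignment is strictly worse.

Min total: 113 min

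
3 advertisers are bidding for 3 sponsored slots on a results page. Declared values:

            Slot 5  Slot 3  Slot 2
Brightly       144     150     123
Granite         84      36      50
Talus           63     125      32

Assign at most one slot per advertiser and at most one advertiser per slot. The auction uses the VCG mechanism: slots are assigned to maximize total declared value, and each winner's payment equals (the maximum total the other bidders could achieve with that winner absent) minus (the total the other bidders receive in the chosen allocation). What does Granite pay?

Efficient allocation: Brightly→Slot 2 ($123), Granite→Slot 5 ($84), Talus→Slot 3 ($125); total welfare W = $332.
Granite receives Slot 5 at value $84, so the others get W − 84 = $248.
Without Granite: best allocation of the remaining 2 bidders over all 3 slots is Brightly→Slot 5 ($144), Talus→Slot 3 ($125), total $269.
VCG payment = (others' best without Granite) − (others' welfare with Granite) = 269 − 248 = $21.

Granite pays $21.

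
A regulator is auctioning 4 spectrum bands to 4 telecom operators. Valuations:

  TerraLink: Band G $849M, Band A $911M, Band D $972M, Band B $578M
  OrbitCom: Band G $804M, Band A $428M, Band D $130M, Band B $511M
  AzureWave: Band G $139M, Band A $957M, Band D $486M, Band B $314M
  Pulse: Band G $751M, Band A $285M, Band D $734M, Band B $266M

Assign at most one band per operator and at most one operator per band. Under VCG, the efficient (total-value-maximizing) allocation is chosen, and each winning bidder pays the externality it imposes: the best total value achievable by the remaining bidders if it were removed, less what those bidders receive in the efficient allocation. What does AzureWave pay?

Efficient allocation: TerraLink→Band D ($972M), OrbitCom→Band B ($511M), AzureWave→Band A ($957M), Pulse→Band G ($751M); total welfare W = $3191M.
AzureWave receives Band A at value $957M, so the others get W − 957 = $2234M.
Without AzureWave: best allocation of the remaining 3 bidders over all 4 bands is TerraLink→Band A ($911M), OrbitCom→Band G ($804M), Pulse→Band D ($734M), total $2449M.
VCG payment = (others' best without AzureWave) − (others' welfare with AzureWave) = 2449 − 2234 = $215M.

AzureWave pays $215M.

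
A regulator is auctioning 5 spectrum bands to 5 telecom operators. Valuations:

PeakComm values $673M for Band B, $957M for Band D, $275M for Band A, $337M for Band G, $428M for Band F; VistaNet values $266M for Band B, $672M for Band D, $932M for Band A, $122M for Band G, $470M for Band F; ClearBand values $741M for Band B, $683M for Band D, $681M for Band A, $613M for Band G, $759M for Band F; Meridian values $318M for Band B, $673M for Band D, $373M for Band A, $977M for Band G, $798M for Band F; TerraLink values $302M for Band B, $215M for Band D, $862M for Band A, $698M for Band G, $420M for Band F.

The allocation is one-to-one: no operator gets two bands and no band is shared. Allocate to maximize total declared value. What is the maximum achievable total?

Max total: $4126M

Optimal: PeakComm→Band D ($957M), VistaNet→Band A ($932M), ClearBand→Band B ($741M), Meridian→Band F ($798M), TerraLink→Band G ($698M) — total 957+932+741+798+698 = $4126M.
Max-entry greedy (repeatedly take the single best remaining cell) gives $3927M, worse by 199.
Swapping VistaNet↔Meridian (VistaNet→Band F $470M, Meridian→Band A $373M) loses 887.
Every other assignment is strictly worse.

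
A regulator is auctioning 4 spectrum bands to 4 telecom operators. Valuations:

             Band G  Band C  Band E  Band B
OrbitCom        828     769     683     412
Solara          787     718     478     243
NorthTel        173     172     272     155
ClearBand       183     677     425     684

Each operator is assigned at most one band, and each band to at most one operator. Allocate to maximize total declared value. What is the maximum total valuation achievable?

Maximum total: $2512M

Optimal: OrbitCom→Band C ($769M), Solara→Band G ($787M), NorthTel→Band E ($272M), ClearBand→Band B ($684M) — total 769+787+272+684 = $2512M.
Column-greedy (each band in turn goes to its best remaining operator) gives $2126M, worse by 386.
Next-best assignment: OrbitCom→Band G, Solara→Band C, NorthTel→Band E, ClearBand→Band B = $2502M.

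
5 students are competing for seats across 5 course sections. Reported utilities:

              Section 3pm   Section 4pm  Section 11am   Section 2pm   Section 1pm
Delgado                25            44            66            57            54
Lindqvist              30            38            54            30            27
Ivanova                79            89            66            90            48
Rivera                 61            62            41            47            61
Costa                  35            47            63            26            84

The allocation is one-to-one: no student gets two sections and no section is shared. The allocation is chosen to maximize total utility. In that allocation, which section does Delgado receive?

This is a one-to-one assignment (maximum-weight bipartite matching).
Optimal: Delgado→Section 2pm (57 points), Lindqvist→Section 11am (54 points), Ivanova→Section 4pm (89 points), Rivera→Section 3pm (61 points), Costa→Section 1pm (84 points) — total 57+54+89+61+84 = 345 points.
Column-greedy (each section in turn goes to its best remaining student) gives 321 points, worse by 24.
Next-best assignment: Delgado→Section 11am, Lindqvist→Section 4pm, Ivanova→Section 2pm, Rivera→Section 3pm, Costa→Section 1pm = 339 points.
Checked against all permutations: 345 points is optimal.
Delgado's own top section is Section 11am (66 points), but forcing Delgado→Section 11am and reassigning the rest optimally gives only 339 points — worse by 6.

Delgado receives Section 2pm.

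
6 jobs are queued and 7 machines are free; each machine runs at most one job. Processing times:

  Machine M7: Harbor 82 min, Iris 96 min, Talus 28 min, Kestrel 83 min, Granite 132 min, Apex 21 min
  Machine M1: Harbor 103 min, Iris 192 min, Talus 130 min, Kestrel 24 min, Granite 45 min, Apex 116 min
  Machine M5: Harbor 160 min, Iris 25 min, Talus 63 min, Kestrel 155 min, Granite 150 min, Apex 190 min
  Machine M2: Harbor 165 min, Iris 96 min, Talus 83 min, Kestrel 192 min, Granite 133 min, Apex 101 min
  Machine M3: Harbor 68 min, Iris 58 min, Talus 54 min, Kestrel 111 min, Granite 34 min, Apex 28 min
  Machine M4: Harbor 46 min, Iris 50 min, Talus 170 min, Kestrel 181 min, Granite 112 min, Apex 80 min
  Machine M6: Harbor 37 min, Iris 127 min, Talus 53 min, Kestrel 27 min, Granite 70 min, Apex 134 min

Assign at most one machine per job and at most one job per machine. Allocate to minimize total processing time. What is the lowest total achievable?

Minimum total: 199 min

This is a one-to-one assignment (minimum-cost bipartite matching).
Optimal: Harbor→Machine M4 (46 min), Iris→Machine M5 (25 min), Talus→Machine M7 (28 min), Kestrel→Machine M6 (27 min), Granite→Machine M1 (45 min), Apex→Machine M3 (28 min) — total 46+25+28+27+45+28 = 199 min.
Min-entry greedy (repeatedly take the single cheapest remaining cell) gives 224 min, worse by 25.
Next-best assignment: Harbor→Machine M4, Iris→Machine M5, Talus→Machine M6, Kestrel→Machine M1, Granite→Machine M3, Apex→Machine M7 = 203 min.
Swapping Granite↔Apex (Granite→Machine M3 34 min, Apex→Machine M1 116 min) adds 77.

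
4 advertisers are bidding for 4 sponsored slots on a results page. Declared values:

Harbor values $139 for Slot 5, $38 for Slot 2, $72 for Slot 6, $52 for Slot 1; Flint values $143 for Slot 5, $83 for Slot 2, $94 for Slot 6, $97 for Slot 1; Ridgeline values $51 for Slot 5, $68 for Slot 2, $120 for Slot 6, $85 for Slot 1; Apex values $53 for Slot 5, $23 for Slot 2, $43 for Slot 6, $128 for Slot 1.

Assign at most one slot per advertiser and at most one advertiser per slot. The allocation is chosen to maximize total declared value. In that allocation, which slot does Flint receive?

Flint receives Slot 2.

Optimal: Harbor→Slot 5 ($139), Flint→Slot 2 ($83), Ridgeline→Slot 6 ($120), Apex→Slot 1 ($128) — total 139+83+120+128 = $470.
Max-entry greedy (repeatedly take the single best remaining cell) gives $429, worse by 41.
Flint's own top slot is Slot 5 ($143), but forcing Flint→Slot 5 and reassigning the rest optimally gives only $429 — worse by 41.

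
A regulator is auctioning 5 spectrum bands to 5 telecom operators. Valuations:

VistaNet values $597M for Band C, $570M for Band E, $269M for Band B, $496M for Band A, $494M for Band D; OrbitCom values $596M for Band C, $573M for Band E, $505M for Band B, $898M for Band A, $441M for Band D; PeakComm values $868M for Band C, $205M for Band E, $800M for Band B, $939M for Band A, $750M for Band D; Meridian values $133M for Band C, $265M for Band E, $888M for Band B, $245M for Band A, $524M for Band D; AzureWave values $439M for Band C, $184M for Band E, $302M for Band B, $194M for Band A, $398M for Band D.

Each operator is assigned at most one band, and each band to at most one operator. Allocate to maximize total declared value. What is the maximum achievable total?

Optimal: VistaNet→Band E ($570M), OrbitCom→Band A ($898M), PeakComm→Band C ($868M), Meridian→Band B ($888M), AzureWave→Band D ($398M) — total 570+898+868+888+398 = $3622M.
Max-entry greedy (repeatedly take the single best remaining cell) gives $3395M, worse by 227.
Swapping VistaNet↔OrbitCom (VistaNet→Band A $496M, OrbitCom→Band E $573M) loses 399.
No other one-to-one assignment exceeds $3622M.

Maximum total: $3622M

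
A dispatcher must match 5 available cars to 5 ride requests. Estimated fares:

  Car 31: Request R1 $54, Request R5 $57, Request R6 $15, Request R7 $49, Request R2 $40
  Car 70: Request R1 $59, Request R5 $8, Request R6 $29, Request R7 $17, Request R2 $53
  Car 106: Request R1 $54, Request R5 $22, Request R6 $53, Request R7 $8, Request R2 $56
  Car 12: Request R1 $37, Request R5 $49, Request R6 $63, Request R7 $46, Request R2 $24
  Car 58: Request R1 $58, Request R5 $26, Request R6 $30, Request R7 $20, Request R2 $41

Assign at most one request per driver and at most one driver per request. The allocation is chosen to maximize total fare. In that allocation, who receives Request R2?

Optimal: Car 31→Request R5 ($57), Car 70→Request R2 ($53), Car 106→Request R6 ($53), Car 12→Request R7 ($46), Car 58→Request R1 ($58) — total 57+53+53+46+58 = $267.
Row-greedy (each driver in turn takes its best remaining request) gives $255, worse by 12.
Next-best assignment: Car 31→Request R7, Car 70→Request R2, Car 106→Request R6, Car 12→Request R5, Car 58→Request R1 = $262.
Swapping Car 31↔Car 70 (Car 31→Request R2 $40, Car 70→Request R5 $8) loses 62.
No other one-to-one assignment exceeds $267.
Car 70's own top request is Request R1 ($59), but forcing Car 70→Request R1 and reassigning the rest optimally gives only $256 — worse by 11.

Car 70 receives Request R2.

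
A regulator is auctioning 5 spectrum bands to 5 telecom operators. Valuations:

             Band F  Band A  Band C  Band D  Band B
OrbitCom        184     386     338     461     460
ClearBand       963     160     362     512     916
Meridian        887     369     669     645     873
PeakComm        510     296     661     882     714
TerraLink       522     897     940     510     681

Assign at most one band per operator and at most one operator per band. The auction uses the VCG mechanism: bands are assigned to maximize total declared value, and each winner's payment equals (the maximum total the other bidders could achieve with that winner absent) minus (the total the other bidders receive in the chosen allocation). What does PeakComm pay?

Efficient allocation: OrbitCom→Band A ($386M), ClearBand→Band F ($963M), Meridian→Band B ($873M), PeakComm→Band D ($882M), TerraLink→Band C ($940M); total welfare W = $4044M.
PeakComm receives Band D at value $882M, so the others get W − 882 = $3162M.
Without PeakComm: best allocation of the remaining 4 bidders over all 5 bands is OrbitCom→Band D ($461M), ClearBand→Band F ($963M), Meridian→Band B ($873M), TerraLink→Band C ($940M), total $3237M.
VCG payment = (others' best without PeakComm) − (others' welfare with PeakComm) = 3237 − 3162 = $75M.

PeakComm pays $75M.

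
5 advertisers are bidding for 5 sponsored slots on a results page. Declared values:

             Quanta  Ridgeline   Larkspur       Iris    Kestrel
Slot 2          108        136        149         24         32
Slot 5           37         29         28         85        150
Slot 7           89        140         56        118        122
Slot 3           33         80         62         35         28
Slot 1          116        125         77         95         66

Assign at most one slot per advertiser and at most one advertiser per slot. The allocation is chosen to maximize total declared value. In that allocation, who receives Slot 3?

Treat this as an assignment problem: match each advertiser to one slot.
Optimal: Quanta→Slot 1 ($116), Ridgeline→Slot 3 ($80), Larkspur→Slot 2 ($149), Iris→Slot 7 ($118), Kestrel→Slot 5 ($150) — total 116+80+149+118+150 = $613.
Swapping Quanta↔Kestrel (Quanta→Slot 5 $37, Kestrel→Slot 1 $66) loses 163.
Ridgeline's own top slot is Slot 7 ($140), but forcing Ridgeline→Slot 7 and reassigning the rest optimally gives only $590 — worse by 23.

Ridgeline receives Slot 3.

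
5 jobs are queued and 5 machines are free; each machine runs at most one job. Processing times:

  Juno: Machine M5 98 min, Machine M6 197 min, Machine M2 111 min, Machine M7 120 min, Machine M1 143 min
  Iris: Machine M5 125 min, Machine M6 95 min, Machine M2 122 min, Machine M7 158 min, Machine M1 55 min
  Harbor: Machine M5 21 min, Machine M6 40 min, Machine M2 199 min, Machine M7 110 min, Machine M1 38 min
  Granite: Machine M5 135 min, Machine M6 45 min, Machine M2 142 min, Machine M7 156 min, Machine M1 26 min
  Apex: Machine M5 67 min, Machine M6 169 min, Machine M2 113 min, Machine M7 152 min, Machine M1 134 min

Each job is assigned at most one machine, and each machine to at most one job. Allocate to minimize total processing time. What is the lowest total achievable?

Min total: 354 min

Optimal: Juno→Machine M7 (120 min), Iris→Machine M1 (55 min), Harbor→Machine M5 (21 min), Granite→Machine M6 (45 min), Apex→Machine M2 (113 min) — total 120+55+21+45+113 = 354 min.
Column-greedy (each machine in turn goes to its cheapest remaining job) gives 384 min, worse by 30.
Next-best assignment: Juno→Machine M7, Iris→Machine M6, Harbor→Machine M5, Granite→Machine M1, Apex→Machine M2 = 375 min.
Swapping Granite↔Iris (Granite→Machine M1 26 min, Iris→Machine M6 95 min) adds 21.
No other one-to-one assignment undercuts 354 min.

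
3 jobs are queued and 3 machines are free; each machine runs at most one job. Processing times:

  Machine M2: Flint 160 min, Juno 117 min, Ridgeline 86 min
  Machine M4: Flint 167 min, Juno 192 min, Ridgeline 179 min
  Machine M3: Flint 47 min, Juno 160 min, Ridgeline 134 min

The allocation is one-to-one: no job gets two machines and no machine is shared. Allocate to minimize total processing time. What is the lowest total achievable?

Optimal: Flint→Machine M3 (47 min), Juno→Machine M4 (192 min), Ridgeline→Machine M2 (86 min) — total 47+192+86 = 325 min.
Column-greedy (each machine in turn goes to its cheapest remaining job) gives 413 min, worse by 88.
Every other assignment is strictly worse.

Min total: 325 min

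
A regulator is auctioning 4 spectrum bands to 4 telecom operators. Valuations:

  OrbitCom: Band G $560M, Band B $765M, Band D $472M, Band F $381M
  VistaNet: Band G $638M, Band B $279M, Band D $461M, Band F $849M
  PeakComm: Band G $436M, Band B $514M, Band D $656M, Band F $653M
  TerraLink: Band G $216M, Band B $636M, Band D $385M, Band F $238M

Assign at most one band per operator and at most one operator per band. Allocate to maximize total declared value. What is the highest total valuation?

Max total: $2701M

Optimal: OrbitCom→Band G ($560M), VistaNet→Band F ($849M), PeakComm→Band D ($656M), TerraLink→Band B ($636M) — total 560+849+656+636 = $2701M.
Row-greedy (each operator in turn takes its best remaining band) gives $2486M, worse by 215.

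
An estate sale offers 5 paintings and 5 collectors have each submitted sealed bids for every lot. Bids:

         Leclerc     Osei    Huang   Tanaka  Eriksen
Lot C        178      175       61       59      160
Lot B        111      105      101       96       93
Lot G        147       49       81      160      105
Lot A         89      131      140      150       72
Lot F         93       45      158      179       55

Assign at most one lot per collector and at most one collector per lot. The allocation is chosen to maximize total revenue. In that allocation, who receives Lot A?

Huang receives Lot A.

Optimal: Leclerc→Lot G ($147), Osei→Lot C ($175), Huang→Lot A ($140), Tanaka→Lot F ($179), Eriksen→Lot B ($93) — total 147+175+140+179+93 = $734.
Max-entry greedy (repeatedly take the single best remaining cell) gives $707, worse by 27.
Checked against all permutations: $734 is optimal.
Huang's own top lot is Lot F ($158), but forcing Huang→Lot F and reassigning the rest optimally gives only $723 — worse by 11.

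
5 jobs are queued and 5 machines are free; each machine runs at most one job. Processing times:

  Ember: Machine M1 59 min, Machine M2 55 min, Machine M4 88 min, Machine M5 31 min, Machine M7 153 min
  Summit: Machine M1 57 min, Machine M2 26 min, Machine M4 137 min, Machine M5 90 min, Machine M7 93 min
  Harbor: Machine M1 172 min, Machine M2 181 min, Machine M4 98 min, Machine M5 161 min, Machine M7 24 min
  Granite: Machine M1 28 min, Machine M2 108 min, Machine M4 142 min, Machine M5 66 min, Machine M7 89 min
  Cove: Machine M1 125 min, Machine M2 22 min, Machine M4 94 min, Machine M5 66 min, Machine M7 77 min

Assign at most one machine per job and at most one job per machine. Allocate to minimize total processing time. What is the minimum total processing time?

Optimal: Ember→Machine M5 (31 min), Summit→Machine M2 (26 min), Harbor→Machine M7 (24 min), Granite→Machine M1 (28 min), Cove→Machine M4 (94 min) — total 31+26+24+28+94 = 203 min.
Column-greedy (each machine in turn goes to its cheapest remaining job) gives 252 min, worse by 49.
Next-best assignment: Ember→Machine M4, Summit→Machine M2, Harbor→Machine M7, Granite→Machine M1, Cove→Machine M5 = 232 min.
No other one-to-one assignment undercuts 203 min.

Min total: 203 min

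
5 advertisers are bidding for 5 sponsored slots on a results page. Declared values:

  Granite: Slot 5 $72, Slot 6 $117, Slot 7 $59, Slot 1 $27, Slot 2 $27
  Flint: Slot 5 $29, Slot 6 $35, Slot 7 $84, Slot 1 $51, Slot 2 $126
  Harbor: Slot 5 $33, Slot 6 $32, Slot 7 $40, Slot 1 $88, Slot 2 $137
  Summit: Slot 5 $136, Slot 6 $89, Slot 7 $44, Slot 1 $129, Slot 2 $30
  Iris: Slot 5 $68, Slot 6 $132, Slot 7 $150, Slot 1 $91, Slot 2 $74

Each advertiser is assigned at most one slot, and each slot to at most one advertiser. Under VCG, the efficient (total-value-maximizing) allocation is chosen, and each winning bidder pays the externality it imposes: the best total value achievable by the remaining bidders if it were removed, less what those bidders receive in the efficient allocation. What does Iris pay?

Iris pays $7.

Efficient allocation: Granite→Slot 6 ($117), Flint→Slot 2 ($126), Harbor→Slot 1 ($88), Summit→Slot 5 ($136), Iris→Slot 7 ($150); total welfare W = $617.
Iris receives Slot 7 at value $150, so the others get W − 150 = $467.
Without Iris: best allocation of the remaining 4 bidders over all 5 slots is Granite→Slot 6 ($117), Flint→Slot 7 ($84), Harbor→Slot 2 ($137), Summit→Slot 5 ($136), total $474.
VCG payment = (others' best without Iris) − (others' welfare with Iris) = 474 − 467 = $7.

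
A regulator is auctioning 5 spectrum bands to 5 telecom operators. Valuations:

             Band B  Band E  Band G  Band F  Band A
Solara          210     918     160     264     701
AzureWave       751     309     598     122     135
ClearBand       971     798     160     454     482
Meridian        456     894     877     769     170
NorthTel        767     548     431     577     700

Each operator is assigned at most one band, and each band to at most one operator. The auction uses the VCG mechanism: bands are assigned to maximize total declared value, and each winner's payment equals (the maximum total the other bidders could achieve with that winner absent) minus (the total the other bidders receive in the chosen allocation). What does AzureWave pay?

Efficient allocation: Solara→Band E ($918M), AzureWave→Band G ($598M), ClearBand→Band B ($971M), Meridian→Band F ($769M), NorthTel→Band A ($700M); total welfare W = $3956M.
AzureWave receives Band G at value $598M, so the others get W − 598 = $3358M.
Without AzureWave: best allocation of the remaining 4 bidders over all 5 bands is Solara→Band E ($918M), ClearBand→Band B ($971M), Meridian→Band G ($877M), NorthTel→Band A ($700M), total $3466M.
VCG payment = (others' best without AzureWave) − (others' welfare with AzureWave) = 3466 − 3358 = $108M.

AzureWave pays $108M.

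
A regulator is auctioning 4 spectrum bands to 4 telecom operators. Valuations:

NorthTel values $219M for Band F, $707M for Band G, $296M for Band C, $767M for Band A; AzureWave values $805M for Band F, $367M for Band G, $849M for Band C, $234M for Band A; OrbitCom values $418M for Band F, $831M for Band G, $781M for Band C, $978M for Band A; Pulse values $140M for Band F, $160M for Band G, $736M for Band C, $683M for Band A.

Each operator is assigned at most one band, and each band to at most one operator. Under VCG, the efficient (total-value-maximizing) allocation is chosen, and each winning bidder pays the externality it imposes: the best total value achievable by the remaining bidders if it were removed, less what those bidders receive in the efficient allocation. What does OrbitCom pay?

Efficient allocation: NorthTel→Band G ($707M), AzureWave→Band F ($805M), OrbitCom→Band A ($978M), Pulse→Band C ($736M); total welfare W = $3226M.
OrbitCom receives Band A at value $978M, so the others get W − 978 = $2248M.
Without OrbitCom: best allocation of the remaining 3 bidders over all 4 bands is NorthTel→Band A ($767M), AzureWave→Band F ($805M), Pulse→Band C ($736M), total $2308M.
VCG payment = (others' best without OrbitCom) − (others' welfare with OrbitCom) = 2308 − 2248 = $60M.

OrbitCom pays $60M.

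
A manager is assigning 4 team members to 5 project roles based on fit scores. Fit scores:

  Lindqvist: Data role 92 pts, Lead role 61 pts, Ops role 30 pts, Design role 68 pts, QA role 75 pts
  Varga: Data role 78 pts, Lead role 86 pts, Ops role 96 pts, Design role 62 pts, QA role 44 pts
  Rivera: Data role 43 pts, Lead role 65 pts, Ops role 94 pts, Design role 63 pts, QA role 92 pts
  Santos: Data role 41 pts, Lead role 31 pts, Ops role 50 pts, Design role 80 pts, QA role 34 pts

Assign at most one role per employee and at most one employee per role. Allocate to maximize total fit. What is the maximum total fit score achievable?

Optimal: Lindqvist→Data role (92 pts), Varga→Ops role (96 pts), Rivera→QA role (92 pts), Santos→Design role (80 pts) — total 92+96+92+80 = 360 pts.
Column-greedy (each role in turn goes to its best remaining employee) gives 352 pts, worse by 8.
Next-best assignment: Lindqvist→Data role, Varga→Lead role, Rivera→Ops role, Santos→Design role = 352 pts.

Max total: 360 pts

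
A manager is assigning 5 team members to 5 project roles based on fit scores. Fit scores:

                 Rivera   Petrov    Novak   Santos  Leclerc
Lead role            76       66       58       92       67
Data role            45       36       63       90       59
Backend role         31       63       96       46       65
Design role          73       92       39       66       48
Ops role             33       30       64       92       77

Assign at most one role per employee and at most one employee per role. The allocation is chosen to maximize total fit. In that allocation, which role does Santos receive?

Santos receives Data role.

Optimal: Rivera→Lead role (76 pts), Petrov→Design role (92 pts), Novak→Backend role (96 pts), Santos→Data role (90 pts), Leclerc→Ops role (77 pts) — total 76+92+96+90+77 = 431 pts.
Column-greedy (each role in turn goes to its best remaining employee) gives 345 pts, worse by 86.
Next-best assignment: Rivera→Lead role, Petrov→Design role, Novak→Backend role, Santos→Ops role, Leclerc→Data role = 415 pts.
Every other assignment is strictly worse.
Santos's own top role is Lead role (92 pts), but forcing Santos→Lead role and reassigning the rest optimally gives only 402 pts — worse by 29.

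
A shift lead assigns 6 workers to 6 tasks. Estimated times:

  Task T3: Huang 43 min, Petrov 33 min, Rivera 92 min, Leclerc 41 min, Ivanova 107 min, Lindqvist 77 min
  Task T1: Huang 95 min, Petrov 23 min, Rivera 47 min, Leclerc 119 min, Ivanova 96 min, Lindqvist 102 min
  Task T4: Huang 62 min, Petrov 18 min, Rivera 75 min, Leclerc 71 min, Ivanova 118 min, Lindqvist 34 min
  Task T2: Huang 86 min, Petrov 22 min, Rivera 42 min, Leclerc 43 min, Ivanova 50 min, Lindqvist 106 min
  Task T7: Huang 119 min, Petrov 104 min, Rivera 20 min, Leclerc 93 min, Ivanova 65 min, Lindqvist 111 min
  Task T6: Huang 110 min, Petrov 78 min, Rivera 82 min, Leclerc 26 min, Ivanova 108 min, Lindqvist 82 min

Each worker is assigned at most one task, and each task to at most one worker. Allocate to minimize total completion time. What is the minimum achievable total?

Min total: 196 min

Optimal: Huang→Task T3 (43 min), Petrov→Task T1 (23 min), Rivera→Task T7 (20 min), Leclerc→Task T6 (26 min), Ivanova→Task T2 (50 min), Lindqvist→Task T4 (34 min) — total 43+23+20+26+50+34 = 196 min.
Row-greedy (each worker in turn takes its cheapest remaining task) gives 259 min, worse by 63.
Every other assignment is strictly worse.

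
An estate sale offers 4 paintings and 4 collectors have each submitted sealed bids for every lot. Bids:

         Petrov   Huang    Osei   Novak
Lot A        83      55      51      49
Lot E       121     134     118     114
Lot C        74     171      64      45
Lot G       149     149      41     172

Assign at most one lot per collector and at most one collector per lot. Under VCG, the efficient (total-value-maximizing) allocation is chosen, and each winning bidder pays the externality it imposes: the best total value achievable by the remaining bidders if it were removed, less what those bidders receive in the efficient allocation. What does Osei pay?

Efficient allocation: Petrov→Lot A ($83), Huang→Lot C ($171), Osei→Lot E ($118), Novak→Lot G ($172); total welfare W = $544.
Osei receives Lot E at value $118, so the others get W − 118 = $426.
Without Osei: best allocation of the remaining 3 bidders over all 4 lots is Petrov→Lot E ($121), Huang→Lot C ($171), Novak→Lot G ($172), total $464.
VCG payment = (others' best without Osei) − (others' welfare with Osei) = 464 − 426 = $38.

Osei pays $38.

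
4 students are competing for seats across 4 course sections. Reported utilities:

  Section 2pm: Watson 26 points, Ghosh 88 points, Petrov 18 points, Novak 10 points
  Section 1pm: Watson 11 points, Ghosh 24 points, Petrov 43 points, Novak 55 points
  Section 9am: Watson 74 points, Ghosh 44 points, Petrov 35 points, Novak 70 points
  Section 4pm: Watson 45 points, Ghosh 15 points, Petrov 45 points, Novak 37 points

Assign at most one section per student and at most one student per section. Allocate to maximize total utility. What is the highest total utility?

Maximum total: 262 points

Treat this as an assignment problem: match each student to one section.
Optimal: Watson→Section 9am (74 points), Ghosh→Section 2pm (88 points), Petrov→Section 4pm (45 points), Novak→Section 1pm (55 points) — total 74+88+45+55 = 262 points.
Every other assignment is strictly worse.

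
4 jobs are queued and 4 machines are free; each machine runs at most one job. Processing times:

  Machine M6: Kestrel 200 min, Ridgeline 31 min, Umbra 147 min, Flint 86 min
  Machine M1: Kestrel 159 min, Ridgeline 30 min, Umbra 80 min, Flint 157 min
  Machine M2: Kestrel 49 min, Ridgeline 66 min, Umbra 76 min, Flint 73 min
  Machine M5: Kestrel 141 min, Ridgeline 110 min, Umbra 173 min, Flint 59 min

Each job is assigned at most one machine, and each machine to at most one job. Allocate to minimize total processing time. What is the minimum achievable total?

Minimum total: 219 min

This is a one-to-one assignment (minimum-cost bipartite matching).
Optimal: Kestrel→Machine M2 (49 min), Ridgeline→Machine M6 (31 min), Umbra→Machine M1 (80 min), Flint→Machine M5 (59 min) — total 49+31+80+59 = 219 min.
Min-entry greedy (repeatedly take the single cheapest remaining cell) gives 285 min, worse by 66.
No other one-to-one assignment undercuts 219 min.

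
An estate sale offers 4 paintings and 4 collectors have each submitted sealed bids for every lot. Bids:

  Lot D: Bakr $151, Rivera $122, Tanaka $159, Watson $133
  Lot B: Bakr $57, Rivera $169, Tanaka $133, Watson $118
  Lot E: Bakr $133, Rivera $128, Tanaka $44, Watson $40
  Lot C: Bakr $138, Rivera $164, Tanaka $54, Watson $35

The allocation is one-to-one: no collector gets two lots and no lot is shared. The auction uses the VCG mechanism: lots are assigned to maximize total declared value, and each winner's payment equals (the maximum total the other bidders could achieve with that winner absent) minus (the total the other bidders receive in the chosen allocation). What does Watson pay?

Efficient allocation: Bakr→Lot E ($133), Rivera→Lot C ($164), Tanaka→Lot D ($159), Watson→Lot B ($118); total welfare W = $574.
Watson receives Lot B at value $118, so the others get W − 118 = $456.
Without Watson: best allocation of the remaining 3 bidders over all 4 lots is Bakr→Lot C ($138), Rivera→Lot B ($169), Tanaka→Lot D ($159), total $466.
VCG payment = (others' best without Watson) − (others' welfare with Watson) = 466 − 456 = $10.

Watson pays $10.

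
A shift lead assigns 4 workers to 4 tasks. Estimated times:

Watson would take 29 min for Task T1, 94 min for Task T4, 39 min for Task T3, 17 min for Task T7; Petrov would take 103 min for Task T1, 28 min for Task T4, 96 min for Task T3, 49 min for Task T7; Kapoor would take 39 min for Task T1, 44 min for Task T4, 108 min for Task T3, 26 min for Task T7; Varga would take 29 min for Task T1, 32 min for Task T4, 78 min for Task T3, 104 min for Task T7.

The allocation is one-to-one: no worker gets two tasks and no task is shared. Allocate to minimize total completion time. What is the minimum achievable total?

Optimal: Watson→Task T3 (39 min), Petrov→Task T4 (28 min), Kapoor→Task T7 (26 min), Varga→Task T1 (29 min) — total 39+28+26+29 = 122 min.
Column-greedy (each task in turn goes to its cheapest remaining worker) gives 161 min, worse by 39.
Checked against all permutations: 122 min is optimal.

Min total: 122 min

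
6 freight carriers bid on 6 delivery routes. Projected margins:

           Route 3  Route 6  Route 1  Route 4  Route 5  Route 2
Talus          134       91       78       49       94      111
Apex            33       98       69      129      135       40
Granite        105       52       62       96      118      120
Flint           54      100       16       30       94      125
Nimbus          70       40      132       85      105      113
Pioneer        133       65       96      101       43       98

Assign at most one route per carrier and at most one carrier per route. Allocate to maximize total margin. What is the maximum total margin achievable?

Maximum total: $728k

Optimal: Talus→Route 6 ($91k), Apex→Route 4 ($129k), Granite→Route 5 ($118k), Flint→Route 2 ($125k), Nimbus→Route 1 ($132k), Pioneer→Route 3 ($133k) — total 91+129+118+125+132+133 = $728k.
Column-greedy (each route in turn goes to its best remaining carrier) gives $711k, worse by 17.
Next-best assignment: Talus→Route 2, Apex→Route 4, Granite→Route 5, Flint→Route 6, Nimbus→Route 1, Pioneer→Route 3 = $723k.
Every other assignment is strictly worse.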